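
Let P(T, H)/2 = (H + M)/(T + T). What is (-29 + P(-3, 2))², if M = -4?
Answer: 7225/9 ≈ 802.78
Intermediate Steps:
P(T, H) = (-4 + H)/T (P(T, H) = 2*((H - 4)/(T + T)) = 2*((-4 + H)/((2*T))) = 2*((-4 + H)*(1/(2*T))) = 2*((-4 + H)/(2*T)) = (-4 + H)/T)
(-29 + P(-3, 2))² = (-29 + (-4 + 2)/(-3))² = (-29 - ⅓*(-2))² = (-29 + ⅔)² = (-85/3)² = 7225/9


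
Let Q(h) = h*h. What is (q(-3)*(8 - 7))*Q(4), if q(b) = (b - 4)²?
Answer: 784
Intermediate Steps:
Q(h) = h²
q(b) = (-4 + b)²
(q(-3)*(8 - 7))*Q(4) = ((-4 - 3)²*(8 - 7))*4² = ((-7)²*1)*16 = (49*1)*16 = 49*16 = 784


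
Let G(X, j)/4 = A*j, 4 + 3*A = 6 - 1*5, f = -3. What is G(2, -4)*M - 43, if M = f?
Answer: -91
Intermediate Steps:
M = -3
A = -1 (A = -4/3 + (6 - 1*5)/3 = -4/3 + (6 - 5)/3 = -4/3 + (⅓)*1 = -4/3 + ⅓ = -1)
G(X, j) = -4*j (G(X, j) = 4*(-j) = -4*j)
G(2, -4)*M - 43 = -4*(-4)*(-3) - 43 = 16*(-3) - 43 = -48 - 43 = -91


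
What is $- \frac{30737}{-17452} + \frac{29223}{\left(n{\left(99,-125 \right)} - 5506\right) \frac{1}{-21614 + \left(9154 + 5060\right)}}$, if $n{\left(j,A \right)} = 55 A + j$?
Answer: $\frac{629062667039}{35724244} \approx 17609.0$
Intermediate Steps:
$n{\left(j,A \right)} = j + 55 A$
$- \frac{30737}{-17452} + \frac{29223}{\left(n{\left(99,-125 \right)} - 5506\right) \frac{1}{-21614 + \left(9154 + 5060\right)}} = - \frac{30737}{-17452} + \frac{29223}{\left(\left(99 + 55 \left(-125\right)\right) - 5506\right) \frac{1}{-21614 + \left(9154 + 5060\right)}} = \left(-30737\right) \left(- \frac{1}{17452}\right) + \frac{29223}{\left(\left(99 - 6875\right) - 5506\right) \frac{1}{-21614 + 14214}} = \frac{30737}{17452} + \frac{29223}{\left(-6776 - 5506\right) \frac{1}{-7400}} = \frac{30737}{17452} + \frac{29223}{\left(-12282\right) \left(- \frac{1}{7400}\right)} = \frac{30737}{17452} + \frac{29223}{\frac{6141}{3700}} = \frac{30737}{17452} + 29223 \cdot \frac{3700}{6141} = \frac{30737}{17452} + \frac{36041700}{2047} = \frac{629062667039}{35724244}$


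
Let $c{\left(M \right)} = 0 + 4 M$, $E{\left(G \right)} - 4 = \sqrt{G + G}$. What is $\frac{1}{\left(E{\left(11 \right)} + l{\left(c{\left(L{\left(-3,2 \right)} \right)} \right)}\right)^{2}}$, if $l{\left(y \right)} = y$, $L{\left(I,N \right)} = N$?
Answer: $\frac{1}{\left(12 + \sqrt{22}\right)^{2}} \approx 0.0035898$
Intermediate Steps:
$E{\left(G \right)} = 4 + \sqrt{2} \sqrt{G}$ ($E{\left(G \right)} = 4 + \sqrt{G + G} = 4 + \sqrt{2 G} = 4 + \sqrt{2} \sqrt{G}$)
$c{\left(M \right)} = 4 M$
$\frac{1}{\left(E{\left(11 \right)} + l{\left(c{\left(L{\left(-3,2 \right)} \right)} \right)}\right)^{2}} = \frac{1}{\left(\left(4 + \sqrt{2} \sqrt{11}\right) + 4 \cdot 2\right)^{2}} = \frac{1}{\left(\left(4 + \sqrt{22}\right) + 8\right)^{2}} = \frac{1}{\left(12 + \sqrt{22}\right)^{2}}$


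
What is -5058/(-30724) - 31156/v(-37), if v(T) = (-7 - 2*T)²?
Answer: -467265791/68960018 ≈ -6.7759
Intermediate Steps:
-5058/(-30724) - 31156/v(-37) = -5058/(-30724) - 31156/(7 + 2*(-37))² = -5058*(-1/30724) - 31156/(7 - 74)² = 2529/15362 - 31156/((-67)²) = 2529/15362 - 31156/4489 = -467265791/68960018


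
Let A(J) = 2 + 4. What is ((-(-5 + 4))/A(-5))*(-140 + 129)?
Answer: -11/6 ≈ -1.8333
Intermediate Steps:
A(J) = 6
((-(-5 + 4))/A(-5))*(-140 + 129) = (-(-5 + 4)/6)*(-140 + 129) = (-1*(-1)*(⅙))*(-11) = (1*(⅙))*(-11) = (⅙)*(-11) = -11/6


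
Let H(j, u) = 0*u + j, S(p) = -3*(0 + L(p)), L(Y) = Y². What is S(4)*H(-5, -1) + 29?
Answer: 269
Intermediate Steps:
S(p) = -3*p² (S(p) = -3*(0 + p²) = -3*p²)
H(j, u) = j (H(j, u) = 0 + j = j)
S(4)*H(-5, -1) + 29 = -3*4²*(-5) + 29 = -3*16*(-5) + 29 = -48*(-5) + 29 = 240 + 29 = 269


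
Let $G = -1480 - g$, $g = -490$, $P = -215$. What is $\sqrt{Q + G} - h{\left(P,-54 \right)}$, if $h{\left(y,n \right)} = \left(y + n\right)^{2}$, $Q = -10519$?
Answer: $-72361 + i \sqrt{11509} \approx -72361.0 + 107.28 i$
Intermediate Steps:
$G = -990$ ($G = -1480 - -490 = -1480 + 490 = -990$)
$h{\left(y,n \right)} = \left(n + y\right)^{2}$
$\sqrt{Q + G} - h{\left(P,-54 \right)} = \sqrt{-10519 - 990} - \left(-54 - 215\right)^{2} = \sqrt{-11509} - \left(-269\right)^{2} = i \sqrt{11509} - 72361 = -72361 + i \sqrt{11509}$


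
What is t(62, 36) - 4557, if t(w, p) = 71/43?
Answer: -195880/43 ≈ -4555.4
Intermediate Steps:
t(w, p) = 71/43 (t(w, p) = 71*(1/43) = 71/43)
t(62, 36) - 4557 = 71/43 - 4557 = -195880/43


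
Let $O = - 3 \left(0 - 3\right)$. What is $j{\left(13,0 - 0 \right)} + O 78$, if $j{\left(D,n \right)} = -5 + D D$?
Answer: $866$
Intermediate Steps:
$O = 9$ ($O = \left(-3\right) \left(-3\right) = 9$)
$j{\left(D,n \right)} = -5 + D^{2}$
$j{\left(13,0 - 0 \right)} + O 78 = \left(-5 + 13^{2}\right) + 9 \cdot 78 = \left(-5 + 169\right) + 702 = 164 + 702 = 866$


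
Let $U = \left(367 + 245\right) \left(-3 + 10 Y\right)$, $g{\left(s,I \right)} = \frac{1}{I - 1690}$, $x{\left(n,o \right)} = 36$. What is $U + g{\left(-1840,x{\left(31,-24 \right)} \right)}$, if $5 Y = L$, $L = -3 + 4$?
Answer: $- \frac{1012249}{1654} \approx -612.0$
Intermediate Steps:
$L = 1$
$g{\left(s,I \right)} = \frac{1}{-1690 + I}$
$Y = \frac{1}{5}$ ($Y = \frac{1}{5} \cdot 1 = \frac{1}{5} \approx 0.2$)
$U = -612$ ($U = \left(367 + 245\right) \left(-3 + 10 \cdot \frac{1}{5}\right) = 612 \left(-3 + 2\right) = 612 \left(-1\right) = -612$)
$U + g{\left(-1840,x{\left(31,-24 \right)} \right)} = -612 + \frac{1}{-1690 + 36} = -612 + \frac{1}{-1654} = -612 - \frac{1}{1654} = - \frac{1012249}{1654}$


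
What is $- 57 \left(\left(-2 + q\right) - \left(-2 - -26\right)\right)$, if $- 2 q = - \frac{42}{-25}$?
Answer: $\frac{38247}{25} \approx 1529.9$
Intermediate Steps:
$q = - \frac{21}{25}$ ($q = - \frac{\left(-42\right) \frac{1}{-25}}{2} = - \frac{\left(-42\right) \left(- \frac{1}{25}\right)}{2} = \left(- \frac{1}{2}\right) \frac{42}{25} = - \frac{21}{25} \approx -0.84$)
$- 57 \left(\left(-2 + q\right) - \left(-2 - -26\right)\right) = - 57 \left(\left(-2 - \frac{21}{25}\right) - \left(-2 - -26\right)\right) = - 57 \left(- \frac{71}{25} - \left(-2 + 26\right)\right) = - 57 \left(- \frac{71}{25} - 24\right) = \left(-57\right) \left(- \frac{671}{25}\right) = \frac{38247}{25}$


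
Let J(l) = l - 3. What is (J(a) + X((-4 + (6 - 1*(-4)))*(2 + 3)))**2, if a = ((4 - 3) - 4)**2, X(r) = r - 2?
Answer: 1156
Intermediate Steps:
X(r) = -2 + r
a = 9 (a = (1 - 4)**2 = (-3)**2 = 9)
J(l) = -3 + l
(J(a) + X((-4 + (6 - 1*(-4)))*(2 + 3)))**2 = ((-3 + 9) + (-2 + (-4 + (6 - 1*(-4)))*(2 + 3)))**2 = (6 + (-2 + (-4 + (6 + 4))*5))**2 = (6 + (-2 + (-4 + 10)*5))**2 = (6 + (-2 + 6*5))**2 = (6 + (-2 + 30))**2 = (6 + 28)**2 = 34**2 = 1156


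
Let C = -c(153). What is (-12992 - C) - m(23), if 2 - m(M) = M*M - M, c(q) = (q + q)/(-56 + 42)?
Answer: -87569/7 ≈ -12510.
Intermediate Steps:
c(q) = -q/7 (c(q) = (2*q)/(-14) = (2*q)*(-1/14) = -q/7)
m(M) = 2 + M - M² (m(M) = 2 - (M*M - M) = 2 - (M² - M) = 2 + (M - M²) = 2 + M - M²)
C = 153/7 (C = -(-1)*153/7 = -1*(-153/7) = 153/7 ≈ 21.857)
(-12992 - C) - m(23) = (-12992 - 1*153/7) - (2 + 23 - 1*23²) = (-12992 - 153/7) - (2 + 23 - 1*529) = -91097/7 - (2 + 23 - 529) = -91097/7 - 1*(-504) = -91097/7 + 504 = -87569/7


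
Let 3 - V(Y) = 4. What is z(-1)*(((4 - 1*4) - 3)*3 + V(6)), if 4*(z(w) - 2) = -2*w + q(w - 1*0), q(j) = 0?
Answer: -25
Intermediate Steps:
V(Y) = -1 (V(Y) = 3 - 1*4 = 3 - 4 = -1)
z(w) = 2 - w/2 (z(w) = 2 + (-2*w + 0)/4 = 2 + (-2*w)/4 = 2 - w/2)
z(-1)*(((4 - 1*4) - 3)*3 + V(6)) = (2 - ½*(-1))*(((4 - 1*4) - 3)*3 - 1) = (2 + ½)*(((4 - 4) - 3)*3 - 1) = 5*((0 - 3)*3 - 1)/2 = 5*(-3*3 - 1)/2 = 5*(-9 - 1)/2 = (5/2)*(-10) = -25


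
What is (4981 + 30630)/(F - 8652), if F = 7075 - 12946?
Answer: -35611/14523 ≈ -2.4520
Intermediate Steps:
F = -5871
(4981 + 30630)/(F - 8652) = (4981 + 30630)/(-5871 - 8652) = 35611/(-14523) = 35611*(-1/14523) = -35611/14523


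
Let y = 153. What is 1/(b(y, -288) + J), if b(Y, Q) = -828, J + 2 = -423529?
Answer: -1/424359 ≈ -2.3565e-6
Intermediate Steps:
J = -423531 (J = -2 - 423529 = -423531)
1/(b(y, -288) + J) = 1/(-828 - 423531) = 1/(-424359) = -1/424359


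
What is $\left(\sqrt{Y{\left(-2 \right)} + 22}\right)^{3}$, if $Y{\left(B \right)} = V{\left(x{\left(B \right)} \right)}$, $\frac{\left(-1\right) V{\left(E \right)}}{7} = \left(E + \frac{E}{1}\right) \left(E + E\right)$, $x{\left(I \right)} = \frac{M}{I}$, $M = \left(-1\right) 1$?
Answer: $15 \sqrt{15} \approx 58.095$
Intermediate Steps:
$M = -1$
$x{\left(I \right)} = - \frac{1}{I}$
$V{\left(E \right)} = - 28 E^{2}$ ($V{\left(E \right)} = - 7 \left(E + \frac{E}{1}\right) \left(E + E\right) = - 7 \left(E + E 1\right) 2 E = - 7 \left(E + E\right) 2 E = - 7 \cdot 2 E 2 E = - 7 \cdot 4 E^{2} = - 28 E^{2}$)
$Y{\left(B \right)} = - \frac{28}{B^{2}}$ ($Y{\left(B \right)} = - 28 \left(- \frac{1}{B}\right)^{2} = - \frac{28}{B^{2}}$)
$\left(\sqrt{Y{\left(-2 \right)} + 22}\right)^{3} = \left(\sqrt{- \frac{28}{4} + 22}\right)^{3} = \left(\sqrt{\left(-28\right) \frac{1}{4} + 22}\right)^{3} = \left(\sqrt{-7 + 22}\right)^{3} = \left(\sqrt{15}\right)^{3} = 15 \sqrt{15}$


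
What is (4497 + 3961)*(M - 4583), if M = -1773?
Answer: -53759048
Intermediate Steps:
(4497 + 3961)*(M - 4583) = (4497 + 3961)*(-1773 - 4583) = 8458*(-6356) = -53759048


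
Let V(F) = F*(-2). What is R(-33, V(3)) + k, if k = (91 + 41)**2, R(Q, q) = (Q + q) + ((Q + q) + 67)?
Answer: 17413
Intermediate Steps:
V(F) = -2*F
R(Q, q) = 67 + 2*Q + 2*q (R(Q, q) = (Q + q) + (67 + Q + q) = 67 + 2*Q + 2*q)
k = 17424 (k = 132**2 = 17424)
R(-33, V(3)) + k = (67 + 2*(-33) + 2*(-2*3)) + 17424 = (67 - 66 + 2*(-6)) + 17424 = (67 - 66 - 12) + 17424 = -11 + 17424 = 17413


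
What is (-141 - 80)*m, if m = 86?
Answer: -19006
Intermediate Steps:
(-141 - 80)*m = (-141 - 80)*86 = -221*86 = -19006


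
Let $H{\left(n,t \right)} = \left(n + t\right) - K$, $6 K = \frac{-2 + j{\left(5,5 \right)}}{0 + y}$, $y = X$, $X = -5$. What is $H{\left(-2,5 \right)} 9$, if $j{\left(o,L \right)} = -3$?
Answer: $\frac{51}{2} \approx 25.5$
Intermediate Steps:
$y = -5$
$K = \frac{1}{6}$ ($K = \frac{\left(-2 - 3\right) \frac{1}{0 - 5}}{6} = \frac{\left(-5\right) \frac{1}{-5}}{6} = \frac{\left(-5\right) \left(- \frac{1}{5}\right)}{6} = \frac{1}{6} \cdot 1 = \frac{1}{6} \approx 0.16667$)
$H{\left(n,t \right)} = - \frac{1}{6} + n + t$ ($H{\left(n,t \right)} = \left(n + t\right) - \frac{1}{6} = - \frac{1}{6} + n + t$)
$H{\left(-2,5 \right)} 9 = \left(- \frac{1}{6} - 2 + 5\right) 9 = \frac{17}{6} \cdot 9 = \frac{51}{2}$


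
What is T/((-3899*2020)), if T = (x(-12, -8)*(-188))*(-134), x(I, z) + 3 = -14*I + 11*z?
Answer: -69278/281285 ≈ -0.24629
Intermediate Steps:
x(I, z) = -3 - 14*I + 11*z (x(I, z) = -3 + (-14*I + 11*z) = -3 - 14*I + 11*z)
T = 1939784 (T = ((-3 - 14*(-12) + 11*(-8))*(-188))*(-134) = ((-3 + 168 - 88)*(-188))*(-134) = (77*(-188))*(-134) = -14476*(-134) = 1939784)
T/((-3899*2020)) = 1939784/((-3899*2020)) = 1939784/(-7875980) = 1939784*(-1/7875980) = -69278/281285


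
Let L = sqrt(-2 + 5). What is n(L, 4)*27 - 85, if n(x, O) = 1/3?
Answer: -76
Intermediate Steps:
L = sqrt(3) ≈ 1.7320
n(x, O) = 1/3
n(L, 4)*27 - 85 = (1/3)*27 - 85 = 9 - 85 = -76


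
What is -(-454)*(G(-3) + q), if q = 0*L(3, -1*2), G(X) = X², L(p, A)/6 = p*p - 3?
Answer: 4086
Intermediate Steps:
L(p, A) = -18 + 6*p² (L(p, A) = 6*(p*p - 3) = 6*(p² - 3) = 6*(-3 + p²) = -18 + 6*p²)
q = 0 (q = 0*(-18 + 6*3²) = 0*(-18 + 6*9) = 0*(-18 + 54) = 0*36 = 0)
-(-454)*(G(-3) + q) = -(-454)*((-3)² + 0) = -(-454)*(9 + 0) = -(-454)*9 = -454*(-9) = 4086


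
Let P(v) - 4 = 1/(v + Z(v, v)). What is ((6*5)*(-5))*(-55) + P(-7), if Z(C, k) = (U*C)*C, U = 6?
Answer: 2368899/287 ≈ 8254.0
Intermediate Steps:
Z(C, k) = 6*C² (Z(C, k) = (6*C)*C = 6*C²)
P(v) = 4 + 1/(v + 6*v²)
((6*5)*(-5))*(-55) + P(-7) = ((6*5)*(-5))*(-55) + (1 + 4*(-7) + 24*(-7)²)/((-7)*(1 + 6*(-7))) = (30*(-5))*(-55) - (1 - 28 + 24*49)/(7*(1 - 42)) = -150*(-55) - ⅐*(1 - 28 + 1176)/(-41) = 8250 - ⅐*(-1/41)*1149 = 8250 + 1149/287 = 2368899/287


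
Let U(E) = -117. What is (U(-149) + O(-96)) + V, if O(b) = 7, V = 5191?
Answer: 5081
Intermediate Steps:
(U(-149) + O(-96)) + V = (-117 + 7) + 5191 = -110 + 5191 = 5081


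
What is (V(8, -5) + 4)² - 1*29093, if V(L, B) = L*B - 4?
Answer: -27493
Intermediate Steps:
V(L, B) = -4 + B*L (V(L, B) = B*L - 4 = -4 + B*L)
(V(8, -5) + 4)² - 1*29093 = ((-4 - 5*8) + 4)² - 1*29093 = ((-4 - 40) + 4)² - 29093 = (-44 + 4)² - 29093 = (-40)² - 29093 = 1600 - 29093 = -27493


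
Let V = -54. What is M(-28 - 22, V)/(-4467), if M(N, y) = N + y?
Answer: 104/4467 ≈ 0.023282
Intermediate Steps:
M(-28 - 22, V)/(-4467) = ((-28 - 22) - 54)/(-4467) = (-50 - 54)*(-1/4467) = -104*(-1/4467) = 104/4467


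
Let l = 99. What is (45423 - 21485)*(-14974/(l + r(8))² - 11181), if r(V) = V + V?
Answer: -3540039986662/13225 ≈ -2.6768e+8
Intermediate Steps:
r(V) = 2*V
(45423 - 21485)*(-14974/(l + r(8))² - 11181) = (45423 - 21485)*(-14974/(99 + 2*8)² - 11181) = 23938*(-14974/(99 + 16)² - 11181) = 23938*(-14974/(115²) - 11181) = 23938*(-14974/13225 - 11181) = 23938*(-147883699/13225) = -3540039986662/13225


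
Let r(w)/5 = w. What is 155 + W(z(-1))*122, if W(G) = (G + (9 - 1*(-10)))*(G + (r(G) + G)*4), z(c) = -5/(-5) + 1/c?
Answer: 155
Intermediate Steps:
r(w) = 5*w
z(c) = 1 + 1/c (z(c) = -5*(-⅕) + 1/c = 1 + 1/c)
W(G) = 25*G*(19 + G) (W(G) = (G + (9 - 1*(-10)))*(G + (5*G + G)*4) = (G + (9 + 10))*(G + (6*G)*4) = (G + 19)*(G + 24*G) = (19 + G)*(25*G) = 25*G*(19 + G))
155 + W(z(-1))*122 = 155 + (25*((1 - 1)/(-1))*(19 + (1 - 1)/(-1)))*122 = 155 + (25*(-1*0)*(19 - 1*0))*122 = 155 + (25*0*(19 + 0))*122 = 155 + (25*0*19)*122 = 155 + 0*122 = 155 + 0 = 155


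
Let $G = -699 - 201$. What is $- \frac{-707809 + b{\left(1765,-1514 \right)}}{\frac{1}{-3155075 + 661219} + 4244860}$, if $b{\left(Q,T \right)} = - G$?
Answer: $\frac{1762929251104}{10586069580159} \approx 0.16653$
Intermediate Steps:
$G = -900$ ($G = -699 - 201 = -900$)
$b{\left(Q,T \right)} = 900$ ($b{\left(Q,T \right)} = \left(-1\right) \left(-900\right) = 900$)
$- \frac{-707809 + b{\left(1765,-1514 \right)}}{\frac{1}{-3155075 + 661219} + 4244860} = - \frac{-707809 + 900}{\frac{1}{-3155075 + 661219} + 4244860} = - \frac{-706909}{\frac{1}{-2493856} + 4244860} = - \frac{-706909}{- \frac{1}{2493856} + 4244860} = - \frac{-706909}{\frac{10586069580159}{2493856}} = - \frac{\left(-706909\right) 2493856}{10586069580159} = \left(-1\right) \left(- \frac{1762929251104}{10586069580159}\right) = \frac{1762929251104}{10586069580159}$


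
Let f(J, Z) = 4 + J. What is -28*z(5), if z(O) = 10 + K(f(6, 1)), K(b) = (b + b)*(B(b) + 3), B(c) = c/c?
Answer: -2520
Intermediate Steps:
B(c) = 1
K(b) = 8*b (K(b) = (b + b)*(1 + 3) = (2*b)*4 = 8*b)
z(O) = 90 (z(O) = 10 + 8*(4 + 6) = 10 + 8*10 = 10 + 80 = 90)
-28*z(5) = -28*90 = -2520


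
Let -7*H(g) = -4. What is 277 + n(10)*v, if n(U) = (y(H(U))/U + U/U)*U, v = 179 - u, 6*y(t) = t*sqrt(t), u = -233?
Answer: 4397 + 1648*sqrt(7)/147 ≈ 4426.7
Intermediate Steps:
H(g) = 4/7 (H(g) = -1/7*(-4) = 4/7)
y(t) = t**(3/2)/6 (y(t) = (t*sqrt(t))/6 = t**(3/2)/6)
v = 412 (v = 179 - 1*(-233) = 179 + 233 = 412)
n(U) = U*(1 + 4*sqrt(7)/(147*U)) (n(U) = (((4/7)**(3/2)/6)/U + U/U)*U = (((8*sqrt(7)/49)/6)/U + 1)*U = ((4*sqrt(7)/147)/U + 1)*U = (4*sqrt(7)/(147*U) + 1)*U = (1 + 4*sqrt(7)/(147*U))*U = U*(1 + 4*sqrt(7)/(147*U)))
277 + n(10)*v = 277 + (10 + 4*sqrt(7)/147)*412 = 277 + (4120 + 1648*sqrt(7)/147) = 4397 + 1648*sqrt(7)/147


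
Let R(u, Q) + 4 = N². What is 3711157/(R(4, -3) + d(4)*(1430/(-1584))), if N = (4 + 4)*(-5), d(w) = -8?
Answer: 33400413/14429 ≈ 2314.8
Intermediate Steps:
N = -40 (N = 8*(-5) = -40)
R(u, Q) = 1596 (R(u, Q) = -4 + (-40)² = -4 + 1600 = 1596)
3711157/(R(4, -3) + d(4)*(1430/(-1584))) = 3711157/(1596 - 11440/(-1584)) = 3711157/(1596 - 11440*(-1)/1584) = 3711157/(1596 - 8*(-65/72)) = 3711157/(1596 + 65/9) = 3711157/(14429/9) = 3711157*(9/14429) = 33400413/14429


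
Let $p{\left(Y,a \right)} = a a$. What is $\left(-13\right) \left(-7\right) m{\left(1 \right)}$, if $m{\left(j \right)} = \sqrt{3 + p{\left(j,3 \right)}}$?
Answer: $182 \sqrt{3} \approx 315.23$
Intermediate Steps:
$p{\left(Y,a \right)} = a^{2}$
$m{\left(j \right)} = 2 \sqrt{3}$ ($m{\left(j \right)} = \sqrt{3 + 3^{2}} = \sqrt{3 + 9} = \sqrt{12} = 2 \sqrt{3}$)
$\left(-13\right) \left(-7\right) m{\left(1 \right)} = \left(-13\right) \left(-7\right) 2 \sqrt{3} = 91 \cdot 2 \sqrt{3} = 182 \sqrt{3}$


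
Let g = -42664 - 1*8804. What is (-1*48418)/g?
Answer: 24209/25734 ≈ 0.94074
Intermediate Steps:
g = -51468 (g = -42664 - 8804 = -51468)
(-1*48418)/g = -1*48418/(-51468) = -48418*(-1/51468) = 24209/25734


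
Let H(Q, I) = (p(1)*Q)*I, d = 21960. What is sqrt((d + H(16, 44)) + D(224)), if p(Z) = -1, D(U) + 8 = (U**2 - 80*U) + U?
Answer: 4*sqrt(3358) ≈ 231.79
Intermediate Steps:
D(U) = -8 + U**2 - 79*U (D(U) = -8 + ((U**2 - 80*U) + U) = -8 + (U**2 - 79*U) = -8 + U**2 - 79*U)
H(Q, I) = -I*Q (H(Q, I) = (-Q)*I = -I*Q)
sqrt((d + H(16, 44)) + D(224)) = sqrt((21960 - 1*44*16) + (-8 + 224**2 - 79*224)) = sqrt((21960 - 704) + (-8 + 50176 - 17696)) = sqrt(21256 + 32472) = sqrt(53728) = 4*sqrt(3358)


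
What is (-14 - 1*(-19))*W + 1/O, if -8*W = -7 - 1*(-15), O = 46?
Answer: -229/46 ≈ -4.9783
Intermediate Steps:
W = -1 (W = -(-7 - 1*(-15))/8 = -(-7 + 15)/8 = -⅛*8 = -1)
(-14 - 1*(-19))*W + 1/O = (-14 - 1*(-19))*(-1) + 1/46 = (-14 + 19)*(-1) + 1/46 = 5*(-1) + 1/46 = -5 + 1/46 = -229/46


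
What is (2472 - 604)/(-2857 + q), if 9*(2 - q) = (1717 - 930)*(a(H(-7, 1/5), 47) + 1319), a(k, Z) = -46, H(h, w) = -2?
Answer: -8406/513773 ≈ -0.016361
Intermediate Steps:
q = -1001833/9 (q = 2 - (1717 - 930)*(-46 + 1319)/9 = 2 - 787*1273/9 = 2 - 1/9*1001851 = 2 - 1001851/9 = -1001833/9 ≈ -1.1131e+5)
(2472 - 604)/(-2857 + q) = (2472 - 604)/(-2857 - 1001833/9) = 1868/(-1027546/9) = 1868*(-9/1027546) = -8406/513773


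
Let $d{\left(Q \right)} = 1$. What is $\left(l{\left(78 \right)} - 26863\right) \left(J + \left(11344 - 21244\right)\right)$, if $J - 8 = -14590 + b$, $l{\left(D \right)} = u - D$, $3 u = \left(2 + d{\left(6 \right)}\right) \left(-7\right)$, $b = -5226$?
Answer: $800571184$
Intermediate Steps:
$u = -7$ ($u = \frac{\left(2 + 1\right) \left(-7\right)}{3} = \frac{3 \left(-7\right)}{3} = \frac{1}{3} \left(-21\right) = -7$)
$l{\left(D \right)} = -7 - D$
$J = -19808$ ($J = 8 - 19816 = -19808$)
$\left(l{\left(78 \right)} - 26863\right) \left(J + \left(11344 - 21244\right)\right) = \left(\left(-7 - 78\right) - 26863\right) \left(-19808 + \left(11344 - 21244\right)\right) = \left(\left(-7 - 78\right) - 26863\right) \left(-19808 - 9900\right) = \left(-85 - 26863\right) \left(-29708\right) = \left(-26948\right) \left(-29708\right) = 800571184$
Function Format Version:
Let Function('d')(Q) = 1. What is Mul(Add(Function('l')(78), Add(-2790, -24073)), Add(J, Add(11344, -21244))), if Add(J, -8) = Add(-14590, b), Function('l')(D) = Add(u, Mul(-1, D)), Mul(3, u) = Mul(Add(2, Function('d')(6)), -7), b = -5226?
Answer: 800571184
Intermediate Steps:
u = -7 (u = Mul(Rational(1, 3), Mul(Add(2, 1), -7)) = Mul(Rational(1, 3), Mul(3, -7)) = Mul(Rational(1, 3), -21) = -7)
Function('l')(D) = Add(-7, Mul(-1, D))
J = -19808 (J = Add(8, Add(-14590, -5226)) = Add(8, -19816) = -19808)
Mul(Add(Function('l')(78), Add(-2790, -24073)), Add(J, Add(11344, -21244))) = Mul(Add(Add(-7, Mul(-1, 78)), Add(-2790, -24073)), Add(-19808, Add(11344, -21244))) = Mul(Add(Add(-7, -78), -26863), Add(-19808, -9900)) = Mul(Add(-85, -26863), -29708) = Mul(-26948, -29708) = 800571184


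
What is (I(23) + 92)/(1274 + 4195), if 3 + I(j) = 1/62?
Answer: 5519/339078 ≈ 0.016276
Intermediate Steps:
I(j) = -185/62 (I(j) = -3 + 1/62 = -185/62)
(I(23) + 92)/(1274 + 4195) = (-185/62 + 92)/(1274 + 4195) = (5519/62)/5469 = (5519/62)*(1/5469) = 5519/339078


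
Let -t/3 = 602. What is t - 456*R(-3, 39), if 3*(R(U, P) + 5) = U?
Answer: 930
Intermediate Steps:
R(U, P) = -5 + U/3
t = -1806 (t = -3*602 = -1806)
t - 456*R(-3, 39) = -1806 - 456*(-5 + (⅓)*(-3)) = -1806 - 456*(-5 - 1) = -1806 - 456*(-6) = -1806 + 2736 = 930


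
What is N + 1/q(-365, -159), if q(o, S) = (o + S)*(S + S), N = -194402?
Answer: -32393594063/166632 ≈ -1.9440e+5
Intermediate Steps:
q(o, S) = 2*S*(S + o) (q(o, S) = (S + o)*(2*S) = 2*S*(S + o))
N + 1/q(-365, -159) = -194402 + 1/(2*(-159)*(-159 - 365)) = -194402 + 1/(2*(-159)*(-524)) = -194402 + 1/166632 = -32393594063/166632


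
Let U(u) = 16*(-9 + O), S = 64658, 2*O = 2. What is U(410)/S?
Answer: -64/32329 ≈ -0.0019796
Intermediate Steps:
O = 1 (O = (½)*2 = 1)
U(u) = -128 (U(u) = 16*(-9 + 1) = 16*(-8) = -128)
U(410)/S = -128/64658 = -128*1/64658 = -64/32329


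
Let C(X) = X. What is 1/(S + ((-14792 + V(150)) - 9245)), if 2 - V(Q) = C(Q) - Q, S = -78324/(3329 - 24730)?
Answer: -21401/514294711 ≈ -4.1612e-5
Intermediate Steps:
S = 78324/21401 (S = -78324/(-21401) = -78324*(-1/21401) = 78324/21401 ≈ 3.6598)
V(Q) = 2 (V(Q) = 2 - (Q - Q) = 2 - 1*0 = 2 + 0 = 2)
1/(S + ((-14792 + V(150)) - 9245)) = 1/(78324/21401 + ((-14792 + 2) - 9245)) = 1/(78324/21401 + (-14790 - 9245)) = 1/(78324/21401 - 24035) = 1/(-514294711/21401) = -21401/514294711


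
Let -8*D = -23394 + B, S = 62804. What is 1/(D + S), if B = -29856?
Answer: 4/277841 ≈ 1.4397e-5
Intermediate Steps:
D = 26625/4 (D = -(-23394 - 29856)/8 = -1/8*(-53250) = 26625/4 ≈ 6656.3)
1/(D + S) = 1/(26625/4 + 62804) = 1/(277841/4) = 4/277841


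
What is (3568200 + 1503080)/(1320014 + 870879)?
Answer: 5071280/2190893 ≈ 2.3147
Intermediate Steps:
(3568200 + 1503080)/(1320014 + 870879) = 5071280/2190893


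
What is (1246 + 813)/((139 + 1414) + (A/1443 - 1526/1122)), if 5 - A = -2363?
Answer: 5005429/3776026 ≈ 1.3256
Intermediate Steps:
A = 2368 (A = 5 - 1*(-2363) = 5 + 2363 = 2368)
(1246 + 813)/((139 + 1414) + (A/1443 - 1526/1122)) = (1246 + 813)/((139 + 1414) + (2368/1443 - 1526/1122)) = 2059/(1553 + (2368*(1/1443) - 1526*1/1122)) = 2059/(1553 + (64/39 - 763/561)) = 2059/(1553 + 683/2431) = 2059/(3776026/2431) = 2059*(2431/3776026) = 5005429/3776026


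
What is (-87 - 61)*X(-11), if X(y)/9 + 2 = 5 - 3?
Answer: 0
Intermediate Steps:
X(y) = 0 (X(y) = -18 + 9*(5 - 3) = -18 + 9*2 = -18 + 18 = 0)
(-87 - 61)*X(-11) = (-87 - 61)*0 = -148*0 = 0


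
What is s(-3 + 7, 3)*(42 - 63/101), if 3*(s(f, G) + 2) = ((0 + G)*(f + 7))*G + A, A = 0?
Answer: 129549/101 ≈ 1282.7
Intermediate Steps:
s(f, G) = -2 + G²*(7 + f)/3 (s(f, G) = -2 + (((0 + G)*(f + 7))*G + 0)/3 = -2 + ((G*(7 + f))*G + 0)/3 = -2 + (G²*(7 + f) + 0)/3 = -2 + (G²*(7 + f))/3 = -2 + G²*(7 + f)/3)
s(-3 + 7, 3)*(42 - 63/101) = (-2 + (7/3)*3² + (⅓)*(-3 + 7)*3²)*(42 - 63/101) = (-2 + (7/3)*9 + (⅓)*4*9)*(42 - 63*1/101) = (-2 + 21 + 12)*(42 - 63/101) = 31*(4179/101) = 129549/101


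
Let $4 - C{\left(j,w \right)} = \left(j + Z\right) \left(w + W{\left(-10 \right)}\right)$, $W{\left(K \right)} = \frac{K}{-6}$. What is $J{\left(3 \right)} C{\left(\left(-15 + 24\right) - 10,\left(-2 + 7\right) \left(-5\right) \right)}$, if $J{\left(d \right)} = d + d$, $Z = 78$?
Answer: $10804$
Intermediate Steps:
$J{\left(d \right)} = 2 d$
$W{\left(K \right)} = - \frac{K}{6}$ ($W{\left(K \right)} = K \left(- \frac{1}{6}\right) = - \frac{K}{6}$)
$C{\left(j,w \right)} = 4 - \left(78 + j\right) \left(\frac{5}{3} + w\right)$ ($C{\left(j,w \right)} = 4 - \left(j + 78\right) \left(w - - \frac{5}{3}\right) = 4 - \left(78 + j\right) \left(w + \frac{5}{3}\right) = 4 - \left(78 + j\right) \left(\frac{5}{3} + w\right)$)
$J{\left(3 \right)} C{\left(\left(-15 + 24\right) - 10,\left(-2 + 7\right) \left(-5\right) \right)} = 2 \cdot 3 \left(-126 - 78 \left(-2 + 7\right) \left(-5\right) - \frac{5 \left(\left(-15 + 24\right) - 10\right)}{3} - \left(\left(-15 + 24\right) - 10\right) \left(-2 + 7\right) \left(-5\right)\right) = 6 \left(-126 - 78 \cdot 5 \left(-5\right) - \frac{5 \left(9 - 10\right)}{3} - \left(9 - 10\right) 5 \left(-5\right)\right) = 6 \left(-126 - -1950 - - \frac{5}{3} - \left(-1\right) \left(-25\right)\right) = 6 \left(-126 + 1950 + \frac{5}{3} - 25\right) = 6 \cdot \frac{5402}{3} = 10804$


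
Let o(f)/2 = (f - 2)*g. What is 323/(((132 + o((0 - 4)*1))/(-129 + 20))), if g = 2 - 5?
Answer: -35207/168 ≈ -209.57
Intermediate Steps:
g = -3
o(f) = 12 - 6*f (o(f) = 2*((f - 2)*(-3)) = 2*((-2 + f)*(-3)) = 2*(6 - 3*f) = 12 - 6*f)
323/(((132 + o((0 - 4)*1))/(-129 + 20))) = 323/(((132 + (12 - 6*(0 - 4)))/(-129 + 20))) = 323/(((132 + (12 - (-24)))/(-109))) = 323/(((132 + (12 - 6*(-4)))*(-1/109))) = 323/(((132 + (12 + 24))*(-1/109))) = 323/(((132 + 36)*(-1/109))) = 323/((168*(-1/109))) = 323/(-168/109) = 323*(-109/168) = -35207/168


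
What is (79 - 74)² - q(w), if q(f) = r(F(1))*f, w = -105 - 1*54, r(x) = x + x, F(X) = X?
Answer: 343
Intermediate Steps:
r(x) = 2*x
w = -159 (w = -105 - 54 = -159)
q(f) = 2*f (q(f) = (2*1)*f = 2*f)
(79 - 74)² - q(w) = (79 - 74)² - 2*(-159) = 5² - 1*(-318) = 25 + 318 = 343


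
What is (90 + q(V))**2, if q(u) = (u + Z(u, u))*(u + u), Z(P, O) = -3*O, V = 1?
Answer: 7396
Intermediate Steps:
q(u) = -4*u**2 (q(u) = (u - 3*u)*(u + u) = (-2*u)*(2*u) = -4*u**2)
(90 + q(V))**2 = (90 - 4*1**2)**2 = (90 - 4*1)**2 = (90 - 4)**2 = 86**2 = 7396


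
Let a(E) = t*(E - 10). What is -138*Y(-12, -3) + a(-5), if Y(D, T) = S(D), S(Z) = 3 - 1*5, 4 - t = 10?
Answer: 366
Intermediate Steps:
t = -6 (t = 4 - 1*10 = 4 - 10 = -6)
S(Z) = -2 (S(Z) = 3 - 5 = -2)
Y(D, T) = -2
a(E) = 60 - 6*E (a(E) = -6*(E - 10) = -6*(-10 + E) = 60 - 6*E)
-138*Y(-12, -3) + a(-5) = -138*(-2) + (60 - 6*(-5)) = 276 + (60 + 30) = 276 + 90 = 366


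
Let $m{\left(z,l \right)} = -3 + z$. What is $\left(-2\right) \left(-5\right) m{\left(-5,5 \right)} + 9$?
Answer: $-71$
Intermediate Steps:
$\left(-2\right) \left(-5\right) m{\left(-5,5 \right)} + 9 = \left(-2\right) \left(-5\right) \left(-3 - 5\right) + 9 = 10 \left(-8\right) + 9 = -80 + 9 = -71$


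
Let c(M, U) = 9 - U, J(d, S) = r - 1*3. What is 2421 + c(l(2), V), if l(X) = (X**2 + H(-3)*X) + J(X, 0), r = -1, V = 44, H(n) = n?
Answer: 2386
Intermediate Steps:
J(d, S) = -4 (J(d, S) = -1 - 1*3 = -1 - 3 = -4)
l(X) = -4 + X**2 - 3*X (l(X) = (X**2 - 3*X) - 4 = -4 + X**2 - 3*X)
2421 + c(l(2), V) = 2421 + (9 - 1*44) = 2421 + (9 - 44) = 2421 - 35 = 2386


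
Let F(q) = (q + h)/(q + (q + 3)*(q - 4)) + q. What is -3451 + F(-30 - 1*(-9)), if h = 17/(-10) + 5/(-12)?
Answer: -89370667/25740 ≈ -3472.1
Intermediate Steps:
h = -127/60 (h = 17*(-1/10) + 5*(-1/12) = -17/10 - 5/12 = -127/60 ≈ -2.1167)
F(q) = q + (-127/60 + q)/(q + (-4 + q)*(3 + q)) (F(q) = (q - 127/60)/(q + (q + 3)*(q - 4)) + q = (-127/60 + q)/(q + (3 + q)*(-4 + q)) + q = (-127/60 + q)/(q + (-4 + q)*(3 + q)) + q = q + (-127/60 + q)/(q + (-4 + q)*(3 + q)))
-3451 + F(-30 - 1*(-9)) = -3451 + (-127/60 + (-30 - 1*(-9))**3 - 11*(-30 - 1*(-9)))/(-12 + (-30 - 1*(-9))**2) = -3451 + (-127/60 + (-30 + 9)**3 - 11*(-30 + 9))/(-12 + (-30 + 9)**2) = -3451 + (-127/60 + (-21)**3 - 11*(-21))/(-12 + (-21)**2) = -3451 + (-127/60 - 9261 + 231)/(-12 + 441) = -3451 - 541927/60/429 = -3451 + (1/429)*(-541927/60) = -3451 - 541927/25740 = -89370667/25740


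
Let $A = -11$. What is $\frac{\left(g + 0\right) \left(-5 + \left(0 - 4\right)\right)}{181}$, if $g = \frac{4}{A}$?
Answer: $\frac{36}{1991} \approx 0.018081$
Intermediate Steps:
$g = - \frac{4}{11}$ ($g = \frac{4}{-11} = 4 \left(- \frac{1}{11}\right) = - \frac{4}{11} \approx -0.36364$)
$\frac{\left(g + 0\right) \left(-5 + \left(0 - 4\right)\right)}{181} = \frac{\left(- \frac{4}{11} + 0\right) \left(-5 + \left(0 - 4\right)\right)}{181} = \frac{\left(- \frac{4}{11}\right) \left(-5 + \left(0 - 4\right)\right)}{181} = \frac{\left(- \frac{4}{11}\right) \left(-5 - 4\right)}{181} = \frac{\left(- \frac{4}{11}\right) \left(-9\right)}{181} = \frac{1}{181} \cdot \frac{36}{11} = \frac{36}{1991}$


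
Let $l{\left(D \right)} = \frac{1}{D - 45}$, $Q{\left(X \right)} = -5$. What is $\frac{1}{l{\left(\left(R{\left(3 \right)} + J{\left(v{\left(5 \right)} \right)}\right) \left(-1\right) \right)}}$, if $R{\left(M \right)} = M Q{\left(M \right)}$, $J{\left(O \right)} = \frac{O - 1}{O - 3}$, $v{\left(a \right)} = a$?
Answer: $-32$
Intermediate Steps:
$J{\left(O \right)} = \frac{-1 + O}{-3 + O}$
$R{\left(M \right)} = - 5 M$ ($R{\left(M \right)} = M \left(-5\right) = - 5 M$)
$l{\left(D \right)} = \frac{1}{-45 + D}$
$\frac{1}{l{\left(\left(R{\left(3 \right)} + J{\left(v{\left(5 \right)} \right)}\right) \left(-1\right) \right)}} = \frac{1}{\frac{1}{-45 + \left(\left(-5\right) 3 + \frac{-1 + 5}{-3 + 5}\right) \left(-1\right)}} = \frac{1}{\frac{1}{-45 + \left(-15 + \frac{1}{2} \cdot 4\right) \left(-1\right)}} = \frac{1}{\frac{1}{-45 + \left(-15 + 2\right) \left(-1\right)}} = \frac{1}{\frac{1}{-45 - -13}} = \frac{1}{\frac{1}{-45 + 13}} = \frac{1}{\frac{1}{-32}} = \frac{1}{- \frac{1}{32}} = -32$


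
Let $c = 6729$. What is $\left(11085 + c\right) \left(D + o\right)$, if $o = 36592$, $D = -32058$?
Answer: $80768676$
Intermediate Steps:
$\left(11085 + c\right) \left(D + o\right) = \left(11085 + 6729\right) \left(-32058 + 36592\right) = 17814 \cdot 4534 = 80768676$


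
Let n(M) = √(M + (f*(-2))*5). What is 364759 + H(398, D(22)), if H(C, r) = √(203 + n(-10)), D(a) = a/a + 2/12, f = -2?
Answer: 364759 + √(203 + √10) ≈ 3.6477e+5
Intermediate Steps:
n(M) = √(20 + M) (n(M) = √(M - 2*(-2)*5) = √(M + 4*5) = √(M + 20) = √(20 + M))
D(a) = 7/6 (D(a) = 1 + 2*(1/12) = 1 + ⅙ = 7/6)
H(C, r) = √(203 + √10) (H(C, r) = √(203 + √(20 - 10)) = √(203 + √10))
364759 + H(398, D(22)) = 364759 + √(203 + √10)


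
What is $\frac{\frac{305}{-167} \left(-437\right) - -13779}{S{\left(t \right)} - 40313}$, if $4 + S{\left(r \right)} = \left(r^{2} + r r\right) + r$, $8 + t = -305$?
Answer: $\frac{1217189}{12968218} \approx 0.093859$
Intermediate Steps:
$t = -313$ ($t = -8 - 305 = -313$)
$S{\left(r \right)} = -4 + r + 2 r^{2}$ ($S{\left(r \right)} = -4 + \left(\left(r^{2} + r r\right) + r\right) = -4 + \left(\left(r^{2} + r^{2}\right) + r\right) = -4 + \left(2 r^{2} + r\right) = -4 + \left(r + 2 r^{2}\right) = -4 + r + 2 r^{2}$)
$\frac{\frac{305}{-167} \left(-437\right) - -13779}{S{\left(t \right)} - 40313} = \frac{\frac{305}{-167} \left(-437\right) - -13779}{\left(-4 - 313 + 2 \left(-313\right)^{2}\right) - 40313} = \frac{305 \left(- \frac{1}{167}\right) \left(-437\right) + 13779}{\left(-4 - 313 + 2 \cdot 97969\right) - 40313} = \frac{\left(- \frac{305}{167}\right) \left(-437\right) + 13779}{\left(-4 - 313 + 195938\right) - 40313} = \frac{\frac{133285}{167} + 13779}{195621 - 40313} = \frac{2434378}{167 \cdot 155308} = \frac{2434378}{167} \cdot \frac{1}{155308} = \frac{1217189}{12968218}$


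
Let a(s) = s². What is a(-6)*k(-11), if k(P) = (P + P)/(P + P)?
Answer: 36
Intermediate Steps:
k(P) = 1 (k(P) = (2*P)/((2*P)) = (2*P)*(1/(2*P)) = 1)
a(-6)*k(-11) = (-6)²*1 = 36*1 = 36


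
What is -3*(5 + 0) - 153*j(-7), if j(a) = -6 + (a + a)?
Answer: 3045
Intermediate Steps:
j(a) = -6 + 2*a
-3*(5 + 0) - 153*j(-7) = -3*(5 + 0) - 153*(-6 + 2*(-7)) = -3*5 - 153*(-6 - 14) = -15 - 153*(-20) = -15 + 3060 = 3045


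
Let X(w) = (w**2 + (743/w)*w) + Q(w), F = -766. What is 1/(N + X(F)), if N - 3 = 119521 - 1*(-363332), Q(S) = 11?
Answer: 1/1070366 ≈ 9.3426e-7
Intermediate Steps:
X(w) = 754 + w**2 (X(w) = (w**2 + (743/w)*w) + 11 = (w**2 + 743) + 11 = (743 + w**2) + 11 = 754 + w**2)
N = 482856 (N = 3 + (119521 - 1*(-363332)) = 3 + (119521 + 363332) = 3 + 482853 = 482856)
1/(N + X(F)) = 1/(482856 + (754 + (-766)**2)) = 1/(482856 + (754 + 586756)) = 1/(482856 + 587510) = 1/1070366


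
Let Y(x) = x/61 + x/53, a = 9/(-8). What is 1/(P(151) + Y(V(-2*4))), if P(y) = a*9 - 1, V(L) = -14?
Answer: -25864/300505 ≈ -0.086068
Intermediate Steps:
a = -9/8 (a = 9*(-1/8) = -9/8 ≈ -1.1250)
P(y) = -89/8 (P(y) = -9/8*9 - 1 = -81/8 - 1 = -89/8)
Y(x) = 114*x/3233 (Y(x) = x*(1/61) + x*(1/53) = x/61 + x/53 = 114*x/3233)
1/(P(151) + Y(V(-2*4))) = 1/(-89/8 + (114/3233)*(-14)) = 1/(-89/8 - 1596/3233) = 1/(-300505/25864) = -25864/300505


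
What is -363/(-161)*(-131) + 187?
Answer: -17446/161 ≈ -108.36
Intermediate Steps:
-363/(-161)*(-131) + 187 = -363*(-1/161)*(-131) + 187 = (363/161)*(-131) + 187 = -47553/161 + 187 = -17446/161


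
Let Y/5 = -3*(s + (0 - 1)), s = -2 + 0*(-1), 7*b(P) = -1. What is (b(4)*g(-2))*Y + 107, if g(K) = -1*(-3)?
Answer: 614/7 ≈ 87.714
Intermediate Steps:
g(K) = 3
b(P) = -⅐ (b(P) = (⅐)*(-1) = -⅐)
s = -2 (s = -2 + 0 = -2)
Y = 45 (Y = 5*(-3*(-2 + (0 - 1))) = 5*(-3*(-2 - 1)) = 5*(-3*(-3)) = 5*9 = 45)
(b(4)*g(-2))*Y + 107 = -⅐*3*45 + 107 = -3/7*45 + 107 = -135/7 + 107 = 614/7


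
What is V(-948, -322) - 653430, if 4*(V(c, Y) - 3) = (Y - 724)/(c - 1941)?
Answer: -3775500683/5778 ≈ -6.5343e+5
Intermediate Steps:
V(c, Y) = 3 + (-724 + Y)/(4*(-1941 + c)) (V(c, Y) = 3 + ((Y - 724)/(c - 1941))/4 = 3 + ((-724 + Y)/(-1941 + c))/4 = 3 + (-724 + Y)/(4*(-1941 + c)))
V(-948, -322) - 653430 = (-24016 - 322 + 12*(-948))/(4*(-1941 - 948)) - 653430 = (¼)*(-24016 - 322 - 11376)/(-2889) - 653430 = (¼)*(-1/2889)*(-35714) - 653430 = 17857/5778 - 653430 = -3775500683/5778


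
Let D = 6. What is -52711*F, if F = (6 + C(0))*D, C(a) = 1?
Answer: -2213862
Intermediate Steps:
F = 42 (F = (6 + 1)*6 = 7*6 = 42)
-52711*F = -52711*42 = -2213862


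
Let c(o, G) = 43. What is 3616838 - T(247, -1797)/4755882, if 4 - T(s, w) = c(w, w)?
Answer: 5733751580385/1585294 ≈ 3.6168e+6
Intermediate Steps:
T(s, w) = -39 (T(s, w) = 4 - 1*43 = 4 - 43 = -39)
3616838 - T(247, -1797)/4755882 = 3616838 - (-39)/4755882 = 3616838 - 1*(-13/1585294) = 3616838 + 13/1585294 = 5733751580385/1585294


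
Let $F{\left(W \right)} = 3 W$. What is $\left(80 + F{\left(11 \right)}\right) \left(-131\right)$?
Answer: $-14803$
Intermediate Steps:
$\left(80 + F{\left(11 \right)}\right) \left(-131\right) = \left(80 + 3 \cdot 11\right) \left(-131\right) = \left(80 + 33\right) \left(-131\right) = 113 \left(-131\right) = -14803$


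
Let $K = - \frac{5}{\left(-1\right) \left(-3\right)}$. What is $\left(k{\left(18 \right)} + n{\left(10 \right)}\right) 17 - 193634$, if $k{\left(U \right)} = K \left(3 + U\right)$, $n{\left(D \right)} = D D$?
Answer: $-192529$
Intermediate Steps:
$K = - \frac{5}{3} \approx -1.6667$
$n{\left(D \right)} = D^{2}$
$k{\left(U \right)} = -5 - \frac{5 U}{3}$ ($k{\left(U \right)} = - \frac{5 \left(3 + U\right)}{3} = -5 - \frac{5 U}{3}$)
$\left(k{\left(18 \right)} + n{\left(10 \right)}\right) 17 - 193634 = \left(\left(-5 - 30\right) + 10^{2}\right) 17 - 193634 = \left(\left(-5 - 30\right) + 100\right) 17 - 193634 = \left(-35 + 100\right) 17 - 193634 = 65 \cdot 17 - 193634 = 1105 - 193634 = -192529$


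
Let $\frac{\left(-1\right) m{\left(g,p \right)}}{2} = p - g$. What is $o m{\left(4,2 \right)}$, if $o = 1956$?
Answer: $7824$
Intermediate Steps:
$m{\left(g,p \right)} = - 2 p + 2 g$ ($m{\left(g,p \right)} = - 2 \left(p - g\right) = - 2 p + 2 g$)
$o m{\left(4,2 \right)} = 1956 \left(\left(-2\right) 2 + 2 \cdot 4\right) = 1956 \left(-4 + 8\right) = 1956 \cdot 4 = 7824$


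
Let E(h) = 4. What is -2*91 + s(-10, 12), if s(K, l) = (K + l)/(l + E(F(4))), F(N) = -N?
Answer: -1455/8 ≈ -181.88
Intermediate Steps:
s(K, l) = (K + l)/(4 + l) (s(K, l) = (K + l)/(l + 4) = (K + l)/(4 + l))
-2*91 + s(-10, 12) = -2*91 + (-10 + 12)/(4 + 12) = -182 + 2/16 = -182 + (1/16)*2 = -182 + 1/8 = -1455/8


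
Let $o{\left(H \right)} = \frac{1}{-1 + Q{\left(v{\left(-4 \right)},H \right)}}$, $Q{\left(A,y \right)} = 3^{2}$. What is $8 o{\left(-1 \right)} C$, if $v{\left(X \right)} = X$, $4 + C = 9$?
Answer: $5$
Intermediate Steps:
$C = 5$ ($C = -4 + 9 = 5$)
$Q{\left(A,y \right)} = 9$
$o{\left(H \right)} = \frac{1}{8}$ ($o{\left(H \right)} = \frac{1}{-1 + 9} = \frac{1}{8}$)
$8 o{\left(-1 \right)} C = 8 \cdot \frac{1}{8} \cdot 5 = 1 \cdot 5 = 5$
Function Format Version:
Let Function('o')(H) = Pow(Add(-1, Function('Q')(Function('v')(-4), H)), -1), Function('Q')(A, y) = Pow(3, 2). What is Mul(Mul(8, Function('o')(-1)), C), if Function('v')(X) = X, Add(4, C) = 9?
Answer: 5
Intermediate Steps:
C = 5 (C = Add(-4, 9) = 5)
Function('Q')(A, y) = 9
Function('o')(H) = Rational(1, 8) (Function('o')(H) = Pow(Add(-1, 9), -1) = Pow(8, -1) = Rational(1, 8))
Mul(Mul(8, Function('o')(-1)), C) = Mul(Mul(8, Rational(1, 8)), 5) = Mul(1, 5) = 5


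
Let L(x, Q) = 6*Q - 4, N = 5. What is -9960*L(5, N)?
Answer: -258960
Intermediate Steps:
L(x, Q) = -4 + 6*Q
-9960*L(5, N) = -9960*(-4 + 6*5) = -9960*(-4 + 30) = -9960*26 = -258960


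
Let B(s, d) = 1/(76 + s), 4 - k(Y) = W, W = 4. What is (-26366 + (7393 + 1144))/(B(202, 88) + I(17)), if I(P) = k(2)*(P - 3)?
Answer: -4956462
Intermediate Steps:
k(Y) = 0 (k(Y) = 4 - 1*4 = 4 - 4 = 0)
I(P) = 0 (I(P) = 0*(P - 3) = 0*(-3 + P) = 0)
(-26366 + (7393 + 1144))/(B(202, 88) + I(17)) = (-26366 + (7393 + 1144))/(1/(76 + 202) + 0) = (-26366 + 8537)/(1/278 + 0) = -17829/(1/278 + 0) = -17829/1/278 = -17829*278 = -4956462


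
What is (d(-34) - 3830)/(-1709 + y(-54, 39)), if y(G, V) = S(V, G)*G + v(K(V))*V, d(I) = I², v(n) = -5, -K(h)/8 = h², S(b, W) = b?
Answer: 1337/2005 ≈ 0.66683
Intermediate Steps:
K(h) = -8*h²
y(G, V) = -5*V + G*V (y(G, V) = V*G - 5*V = G*V - 5*V = -5*V + G*V)
(d(-34) - 3830)/(-1709 + y(-54, 39)) = ((-34)² - 3830)/(-1709 + 39*(-5 - 54)) = (1156 - 3830)/(-1709 + 39*(-59)) = -2674/(-1709 - 2301) = -2674/(-4010) = -2674*(-1/4010) = 1337/2005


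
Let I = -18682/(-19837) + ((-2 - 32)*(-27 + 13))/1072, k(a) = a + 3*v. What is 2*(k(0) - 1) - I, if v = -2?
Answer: -81795803/5316316 ≈ -15.386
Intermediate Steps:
k(a) = -6 + a (k(a) = a + 3*(-2) = a - 6 = -6 + a)
I = 7367379/5316316 (I = -18682*(-1/19837) - 34*(-14)*(1/1072) = 18682/19837 + 476*(1/1072) = 18682/19837 + 119/268 = 7367379/5316316 ≈ 1.3858)
2*(k(0) - 1) - I = 2*((-6 + 0) - 1) - 1*7367379/5316316 = 2*(-6 - 1) - 7367379/5316316 = 2*(-7) - 7367379/5316316 = -14 - 7367379/5316316 = -81795803/5316316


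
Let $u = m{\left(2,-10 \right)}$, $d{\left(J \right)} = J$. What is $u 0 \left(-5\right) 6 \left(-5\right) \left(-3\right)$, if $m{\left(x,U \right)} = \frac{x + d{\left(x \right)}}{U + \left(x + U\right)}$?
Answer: $0$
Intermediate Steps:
$m{\left(x,U \right)} = \frac{2 x}{x + 2 U}$ ($m{\left(x,U \right)} = \frac{x + x}{U + \left(x + U\right)} = \frac{2 x}{U + \left(U + x\right)} = \frac{2 x}{x + 2 U}$)
$u = - \frac{2}{9}$ ($u = 2 \cdot 2 \frac{1}{2 + 2 \left(-10\right)} = 2 \cdot 2 \frac{1}{2 - 20} = 2 \cdot 2 \frac{1}{-18} = 2 \cdot 2 \left(- \frac{1}{18}\right) = - \frac{2}{9} \approx -0.22222$)
$u 0 \left(-5\right) 6 \left(-5\right) \left(-3\right) = \left(- \frac{2}{9}\right) 0 \left(-5\right) 6 \left(-5\right) \left(-3\right) = 0 \left(-30\right) \left(-5\right) \left(-3\right) = 0 \cdot 150 \left(-3\right) = 0 \left(-450\right) = 0$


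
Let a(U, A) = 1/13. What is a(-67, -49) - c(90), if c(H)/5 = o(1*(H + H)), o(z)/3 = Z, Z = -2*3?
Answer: 1171/13 ≈ 90.077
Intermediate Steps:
Z = -6
a(U, A) = 1/13
o(z) = -18 (o(z) = 3*(-6) = -18)
c(H) = -90 (c(H) = 5*(-18) = -90)
a(-67, -49) - c(90) = 1/13 - 1*(-90) = 1/13 + 90 = 1171/13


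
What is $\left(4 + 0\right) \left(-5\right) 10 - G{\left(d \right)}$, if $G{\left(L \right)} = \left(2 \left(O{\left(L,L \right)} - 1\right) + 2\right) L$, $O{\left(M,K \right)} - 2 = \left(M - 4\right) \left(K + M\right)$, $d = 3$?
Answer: $-176$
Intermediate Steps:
$O{\left(M,K \right)} = 2 + \left(-4 + M\right) \left(K + M\right)$ ($O{\left(M,K \right)} = 2 + \left(M - 4\right) \left(K + M\right) = 2 + \left(-4 + M\right) \left(K + M\right)$)
$G{\left(L \right)} = L \left(4 - 16 L + 4 L^{2}\right)$ ($G{\left(L \right)} = \left(2 \left(\left(2 + L^{2} - 4 L - 4 L + L L\right) - 1\right) + 2\right) L = \left(2 \left(\left(2 + L^{2} - 4 L - 4 L + L^{2}\right) - 1\right) + 2\right) L = \left(2 \left(\left(2 - 8 L + 2 L^{2}\right) - 1\right) + 2\right) L = \left(2 \left(1 - 8 L + 2 L^{2}\right) + 2\right) L = \left(\left(2 - 16 L + 4 L^{2}\right) + 2\right) L = \left(4 - 16 L + 4 L^{2}\right) L = L \left(4 - 16 L + 4 L^{2}\right)$)
$\left(4 + 0\right) \left(-5\right) 10 - G{\left(d \right)} = \left(4 + 0\right) \left(-5\right) 10 - 4 \cdot 3 \left(1 + 3^{2} - 12\right) = 4 \left(-5\right) 10 - 4 \cdot 3 \left(1 + 9 - 12\right) = \left(-20\right) 10 - 4 \cdot 3 \left(-2\right) = -200 - -24 = -200 + 24 = -176$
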